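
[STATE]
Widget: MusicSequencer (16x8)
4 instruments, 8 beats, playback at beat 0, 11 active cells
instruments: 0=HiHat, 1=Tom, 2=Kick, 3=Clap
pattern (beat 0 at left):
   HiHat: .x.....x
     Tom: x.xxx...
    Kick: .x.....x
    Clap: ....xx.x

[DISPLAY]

      ▼1234567  
 HiHat·█·····█  
   Tom█·███···  
  Kick·█·····█  
  Clap····██·█  
                
                
                


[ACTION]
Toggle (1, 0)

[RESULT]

      ▼1234567  
 HiHat·█·····█  
   Tom··███···  
  Kick·█·····█  
  Clap····██·█  
                
                
                


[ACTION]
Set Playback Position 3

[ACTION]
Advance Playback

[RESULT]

      0123▼567  
 HiHat·█·····█  
   Tom··███···  
  Kick·█·····█  
  Clap····██·█  
                
                
                


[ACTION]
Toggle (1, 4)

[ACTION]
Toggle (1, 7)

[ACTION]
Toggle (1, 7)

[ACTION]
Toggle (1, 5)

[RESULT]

      0123▼567  
 HiHat·█·····█  
   Tom··██·█··  
  Kick·█·····█  
  Clap····██·█  
                
                
                


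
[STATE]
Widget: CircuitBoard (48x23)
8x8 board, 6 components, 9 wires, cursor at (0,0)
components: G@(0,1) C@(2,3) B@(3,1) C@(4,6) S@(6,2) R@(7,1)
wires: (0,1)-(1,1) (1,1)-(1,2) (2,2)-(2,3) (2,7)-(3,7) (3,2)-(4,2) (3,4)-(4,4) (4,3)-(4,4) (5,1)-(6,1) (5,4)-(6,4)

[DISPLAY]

   0 1 2 3 4 5 6 7                              
0  [.]  G                                       
        │                                       
1       · ─ ·                                   
                                                
2           · ─ C               ·               
                                │               
3       B   ·       ·           ·               
            │       │                           
4           ·   · ─ ·       C                   
                                                
5       ·           ·                           
        │           │                           
6       ·   S       ·                           
                                                
7       R                                       
Cursor: (0,0)                                   
                                                
                                                
                                                
                                                
                                                
                                                


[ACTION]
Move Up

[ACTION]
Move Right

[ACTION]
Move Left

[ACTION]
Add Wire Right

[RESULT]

   0 1 2 3 4 5 6 7                              
0  [.]─ G                                       
        │                                       
1       · ─ ·                                   
                                                
2           · ─ C               ·               
                                │               
3       B   ·       ·           ·               
            │       │                           
4           ·   · ─ ·       C                   
                                                
5       ·           ·                           
        │           │                           
6       ·   S       ·                           
                                                
7       R                                       
Cursor: (0,0)                                   
                                                
                                                
                                                
                                                
                                                
                                                


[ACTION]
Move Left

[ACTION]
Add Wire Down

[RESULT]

   0 1 2 3 4 5 6 7                              
0  [.]─ G                                       
    │   │                                       
1   ·   · ─ ·                                   
                                                
2           · ─ C               ·               
                                │               
3       B   ·       ·           ·               
            │       │                           
4           ·   · ─ ·       C                   
                                                
5       ·           ·                           
        │           │                           
6       ·   S       ·                           
                                                
7       R                                       
Cursor: (0,0)                                   
                                                
                                                
                                                
                                                
                                                
                                                


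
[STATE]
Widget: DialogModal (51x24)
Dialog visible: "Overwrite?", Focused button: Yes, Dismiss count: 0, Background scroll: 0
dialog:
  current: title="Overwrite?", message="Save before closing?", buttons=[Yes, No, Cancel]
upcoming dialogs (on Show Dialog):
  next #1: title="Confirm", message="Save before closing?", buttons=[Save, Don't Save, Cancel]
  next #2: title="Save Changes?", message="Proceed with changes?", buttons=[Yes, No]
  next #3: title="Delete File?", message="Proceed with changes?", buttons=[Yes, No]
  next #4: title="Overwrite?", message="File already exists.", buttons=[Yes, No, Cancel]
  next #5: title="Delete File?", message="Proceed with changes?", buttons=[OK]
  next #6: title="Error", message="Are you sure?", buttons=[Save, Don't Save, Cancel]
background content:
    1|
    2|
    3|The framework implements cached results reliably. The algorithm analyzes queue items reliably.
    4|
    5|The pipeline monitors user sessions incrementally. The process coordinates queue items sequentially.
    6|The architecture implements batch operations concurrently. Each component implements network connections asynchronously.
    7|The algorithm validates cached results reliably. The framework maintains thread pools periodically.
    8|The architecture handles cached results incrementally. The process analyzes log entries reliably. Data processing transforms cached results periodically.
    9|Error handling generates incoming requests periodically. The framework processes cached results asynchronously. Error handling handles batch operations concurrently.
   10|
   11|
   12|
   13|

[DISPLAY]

                                                   
                                                   
The framework implements cached results reliably. T
                                                   
The pipeline monitors user sessions incrementally. 
The architecture implements batch operations concur
The algorithm validates cached results reliably. Th
The architecture handles cached results incremental
Error handling generates incoming requests periodic
             ┌──────────────────────┐              
             │      Overwrite?      │              
             │ Save before closing? │              
             │ [Yes]  No   Cancel   │              
             └──────────────────────┘              
                                                   
                                                   
                                                   
                                                   
                                                   
                                                   
                                                   
                                                   
                                                   
                                                   


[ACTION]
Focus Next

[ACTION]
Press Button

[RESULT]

                                                   
                                                   
The framework implements cached results reliably. T
                                                   
The pipeline monitors user sessions incrementally. 
The architecture implements batch operations concur
The algorithm validates cached results reliably. Th
The architecture handles cached results incremental
Error handling generates incoming requests periodic
                                                   
                                                   
                                                   
                                                   
                                                   
                                                   
                                                   
                                                   
                                                   
                                                   
                                                   
                                                   
                                                   
                                                   
                                                   


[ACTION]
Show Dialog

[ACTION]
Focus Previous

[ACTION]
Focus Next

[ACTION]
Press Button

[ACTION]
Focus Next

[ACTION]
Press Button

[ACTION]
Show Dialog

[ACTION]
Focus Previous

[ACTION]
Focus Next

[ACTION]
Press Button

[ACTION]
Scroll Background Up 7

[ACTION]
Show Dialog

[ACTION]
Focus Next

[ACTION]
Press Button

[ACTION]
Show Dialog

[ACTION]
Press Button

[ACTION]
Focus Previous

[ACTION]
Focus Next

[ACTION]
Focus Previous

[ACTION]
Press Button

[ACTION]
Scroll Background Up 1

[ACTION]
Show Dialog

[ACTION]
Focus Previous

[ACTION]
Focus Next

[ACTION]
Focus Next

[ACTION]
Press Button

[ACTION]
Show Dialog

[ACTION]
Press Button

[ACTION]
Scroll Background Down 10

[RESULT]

                                                   
                                                   
                                                   
                                                   
                                                   
                                                   
                                                   
                                                   
                                                   
                                                   
                                                   
                                                   
                                                   
                                                   
                                                   
                                                   
                                                   
                                                   
                                                   
                                                   
                                                   
                                                   
                                                   
                                                   


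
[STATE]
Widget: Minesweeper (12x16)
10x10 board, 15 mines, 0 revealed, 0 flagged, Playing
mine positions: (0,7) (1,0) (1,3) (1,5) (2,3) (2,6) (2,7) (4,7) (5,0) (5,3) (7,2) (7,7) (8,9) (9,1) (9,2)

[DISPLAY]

■■■■■■■■■■  
■■■■■■■■■■  
■■■■■■■■■■  
■■■■■■■■■■  
■■■■■■■■■■  
■■■■■■■■■■  
■■■■■■■■■■  
■■■■■■■■■■  
■■■■■■■■■■  
■■■■■■■■■■  
            
            
            
            
            
            


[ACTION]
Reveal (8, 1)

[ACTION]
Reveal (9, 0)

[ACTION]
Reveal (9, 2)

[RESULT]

■■■■■■■✹■■  
✹■■✹■✹■■■■  
■■■✹■■✹✹■■  
■■■■■■■■■■  
■■■■■■■✹■■  
✹■■✹■■■■■■  
■■■■■■■■■■  
■■✹■■■■✹■■  
■3■■■■■■■✹  
1✹✹■■■■■■■  
            
            
            
            
            
            


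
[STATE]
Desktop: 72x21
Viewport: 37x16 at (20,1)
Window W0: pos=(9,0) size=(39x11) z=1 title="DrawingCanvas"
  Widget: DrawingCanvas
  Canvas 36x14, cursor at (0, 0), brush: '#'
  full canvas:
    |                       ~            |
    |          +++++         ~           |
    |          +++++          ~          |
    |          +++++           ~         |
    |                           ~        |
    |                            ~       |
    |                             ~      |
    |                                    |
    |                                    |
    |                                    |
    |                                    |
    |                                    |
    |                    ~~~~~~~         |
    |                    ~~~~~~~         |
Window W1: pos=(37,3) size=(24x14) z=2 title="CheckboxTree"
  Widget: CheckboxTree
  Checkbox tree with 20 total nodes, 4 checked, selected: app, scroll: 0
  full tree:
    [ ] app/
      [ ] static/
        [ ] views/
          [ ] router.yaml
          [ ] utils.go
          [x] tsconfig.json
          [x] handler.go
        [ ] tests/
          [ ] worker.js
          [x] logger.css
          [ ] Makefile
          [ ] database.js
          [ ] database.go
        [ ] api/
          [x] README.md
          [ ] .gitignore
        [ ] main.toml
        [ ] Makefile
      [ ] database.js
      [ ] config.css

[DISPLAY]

nvas                       ┃         
───────────────────────────┨         
             ~   ┏━━━━━━━━━━━━━━━━━━━
+++++         ~  ┃ CheckboxTree      
+++++          ~ ┠───────────────────
+++++           ~┃>[-] app/          
                 ┃   [-] static/     
                 ┃     [-] views/    
                 ┃       [ ] router.y
━━━━━━━━━━━━━━━━━┃       [ ] utils.go
                 ┃       [x] tsconfig
                 ┃       [x] handler.
                 ┃     [-] tests/    
                 ┃       [ ] worker.j
                 ┃       [x] logger.c
                 ┗━━━━━━━━━━━━━━━━━━━


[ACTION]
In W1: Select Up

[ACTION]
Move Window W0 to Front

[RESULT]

nvas                       ┃         
───────────────────────────┨         
             ~             ┃━━━━━━━━━
+++++         ~            ┃ree      
+++++          ~           ┃─────────
+++++           ~          ┃         
                 ~         ┃tic/     
                  ~        ┃iews/    
                   ~       ┃ router.y
━━━━━━━━━━━━━━━━━━━━━━━━━━━┛ utils.go
                 ┃       [x] tsconfig
                 ┃       [x] handler.
                 ┃     [-] tests/    
                 ┃       [ ] worker.j
                 ┃       [x] logger.c
                 ┗━━━━━━━━━━━━━━━━━━━


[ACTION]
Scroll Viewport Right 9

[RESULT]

                  ┃                  
──────────────────┨                  
    ~             ┃━━━━━━━━━━━━┓     
     ~            ┃ree         ┃     
      ~           ┃────────────┨     
       ~          ┃            ┃     
        ~         ┃tic/        ┃     
         ~        ┃iews/       ┃     
          ~       ┃ router.yaml┃     
━━━━━━━━━━━━━━━━━━┛ utils.go   ┃     
        ┃       [x] tsconfig.js┃     
        ┃       [x] handler.go ┃     
        ┃     [-] tests/       ┃     
        ┃       [ ] worker.js  ┃     
        ┃       [x] logger.css ┃     
        ┗━━━━━━━━━━━━━━━━━━━━━━┛     


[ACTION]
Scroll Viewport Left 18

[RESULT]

DrawingCanvas                       ┃
────────────────────────────────────┨
                      ~             ┃
         +++++         ~            ┃
         +++++          ~           ┃
         +++++           ~          ┃
                          ~         ┃
                           ~        ┃
                            ~       ┃
━━━━━━━━━━━━━━━━━━━━━━━━━━━━━━━━━━━━┛
                          ┃       [x]
                          ┃       [x]
                          ┃     [-] t
                          ┃       [ ]
                          ┃       [x]
                          ┗━━━━━━━━━━


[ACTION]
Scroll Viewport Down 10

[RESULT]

         +++++          ~           ┃
         +++++           ~          ┃
                          ~         ┃
                           ~        ┃
                            ~       ┃
━━━━━━━━━━━━━━━━━━━━━━━━━━━━━━━━━━━━┛
                          ┃       [x]
                          ┃       [x]
                          ┃     [-] t
                          ┃       [ ]
                          ┃       [x]
                          ┗━━━━━━━━━━
                                     
                                     
                                     
                                     


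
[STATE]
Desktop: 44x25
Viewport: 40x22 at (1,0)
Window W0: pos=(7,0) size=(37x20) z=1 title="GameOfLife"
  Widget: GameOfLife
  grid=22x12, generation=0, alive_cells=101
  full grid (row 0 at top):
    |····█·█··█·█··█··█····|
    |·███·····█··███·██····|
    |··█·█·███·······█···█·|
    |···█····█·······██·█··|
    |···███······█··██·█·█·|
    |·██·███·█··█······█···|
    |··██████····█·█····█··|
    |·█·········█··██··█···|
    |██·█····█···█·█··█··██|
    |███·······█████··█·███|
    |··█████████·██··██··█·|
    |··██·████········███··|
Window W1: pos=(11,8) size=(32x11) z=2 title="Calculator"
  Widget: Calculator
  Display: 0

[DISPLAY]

      ┏━━━━━━━━━━━━━━━━━━━━━━━━━━━━━━━━━
      ┃ GameOfLife                      
      ┠─────────────────────────────────
      ┃Gen: 0                           
      ┃····█·█··█·█··█··█····           
      ┃·███·····█··███·██····           
      ┃··█·█·███·······█···█·           
      ┃···█····█·······██·█··           
      ┃···┏━━━━━━━━━━━━━━━━━━━━━━━━━━━━━
      ┃·██┃ Calculator                  
      ┃··█┠─────────────────────────────
      ┃·█·┃                             
      ┃██·┃┌───┬───┬───┬───┐            
      ┃███┃│ 7 │ 8 │ 9 │ ÷ │            
      ┃··█┃├───┼───┼───┼───┤            
      ┃··█┃│ 4 │ 5 │ 6 │ × │            
      ┃   ┃├───┼───┼───┼───┤            
      ┃   ┃│ 1 │ 2 │ 3 │ - │            
      ┃   ┗━━━━━━━━━━━━━━━━━━━━━━━━━━━━━
      ┗━━━━━━━━━━━━━━━━━━━━━━━━━━━━━━━━━
                                        
                                        


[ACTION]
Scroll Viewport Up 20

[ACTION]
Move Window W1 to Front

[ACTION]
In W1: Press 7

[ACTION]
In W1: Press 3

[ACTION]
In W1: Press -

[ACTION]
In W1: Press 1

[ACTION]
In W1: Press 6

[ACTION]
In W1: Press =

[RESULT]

      ┏━━━━━━━━━━━━━━━━━━━━━━━━━━━━━━━━━
      ┃ GameOfLife                      
      ┠─────────────────────────────────
      ┃Gen: 0                           
      ┃····█·█··█·█··█··█····           
      ┃·███·····█··███·██····           
      ┃··█·█·███·······█···█·           
      ┃···█····█·······██·█··           
      ┃···┏━━━━━━━━━━━━━━━━━━━━━━━━━━━━━
      ┃·██┃ Calculator                  
      ┃··█┠─────────────────────────────
      ┃·█·┃                            5
      ┃██·┃┌───┬───┬───┬───┐            
      ┃███┃│ 7 │ 8 │ 9 │ ÷ │            
      ┃··█┃├───┼───┼───┼───┤            
      ┃··█┃│ 4 │ 5 │ 6 │ × │            
      ┃   ┃├───┼───┼───┼───┤            
      ┃   ┃│ 1 │ 2 │ 3 │ - │            
      ┃   ┗━━━━━━━━━━━━━━━━━━━━━━━━━━━━━
      ┗━━━━━━━━━━━━━━━━━━━━━━━━━━━━━━━━━
                                        
                                        


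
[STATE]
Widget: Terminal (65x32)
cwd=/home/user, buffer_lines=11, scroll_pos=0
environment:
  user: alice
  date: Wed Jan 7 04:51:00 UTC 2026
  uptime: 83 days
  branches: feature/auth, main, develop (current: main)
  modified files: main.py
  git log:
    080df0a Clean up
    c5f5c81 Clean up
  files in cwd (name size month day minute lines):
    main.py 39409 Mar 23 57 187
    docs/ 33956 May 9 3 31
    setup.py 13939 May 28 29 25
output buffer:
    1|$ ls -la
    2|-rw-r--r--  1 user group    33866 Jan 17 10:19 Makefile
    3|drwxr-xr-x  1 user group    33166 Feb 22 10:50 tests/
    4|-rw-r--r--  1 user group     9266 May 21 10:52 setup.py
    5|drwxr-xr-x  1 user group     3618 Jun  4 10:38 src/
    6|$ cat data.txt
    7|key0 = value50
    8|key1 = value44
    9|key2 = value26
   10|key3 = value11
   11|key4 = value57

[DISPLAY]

$ ls -la                                                         
-rw-r--r--  1 user group    33866 Jan 17 10:19 Makefile          
drwxr-xr-x  1 user group    33166 Feb 22 10:50 tests/            
-rw-r--r--  1 user group     9266 May 21 10:52 setup.py          
drwxr-xr-x  1 user group     3618 Jun  4 10:38 src/              
$ cat data.txt                                                   
key0 = value50                                                   
key1 = value44                                                   
key2 = value26                                                   
key3 = value11                                                   
key4 = value57                                                   
$ █                                                              
                                                                 
                                                                 
                                                                 
                                                                 
                                                                 
                                                                 
                                                                 
                                                                 
                                                                 
                                                                 
                                                                 
                                                                 
                                                                 
                                                                 
                                                                 
                                                                 
                                                                 
                                                                 
                                                                 
                                                                 


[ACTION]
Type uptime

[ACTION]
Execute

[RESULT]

$ ls -la                                                         
-rw-r--r--  1 user group    33866 Jan 17 10:19 Makefile          
drwxr-xr-x  1 user group    33166 Feb 22 10:50 tests/            
-rw-r--r--  1 user group     9266 May 21 10:52 setup.py          
drwxr-xr-x  1 user group     3618 Jun  4 10:38 src/              
$ cat data.txt                                                   
key0 = value50                                                   
key1 = value44                                                   
key2 = value26                                                   
key3 = value11                                                   
key4 = value57                                                   
$ uptime                                                         
 10:00  up 83 days                                               
$ █                                                              
                                                                 
                                                                 
                                                                 
                                                                 
                                                                 
                                                                 
                                                                 
                                                                 
                                                                 
                                                                 
                                                                 
                                                                 
                                                                 
                                                                 
                                                                 
                                                                 
                                                                 
                                                                 


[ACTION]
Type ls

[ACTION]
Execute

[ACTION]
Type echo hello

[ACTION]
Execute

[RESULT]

$ ls -la                                                         
-rw-r--r--  1 user group    33866 Jan 17 10:19 Makefile          
drwxr-xr-x  1 user group    33166 Feb 22 10:50 tests/            
-rw-r--r--  1 user group     9266 May 21 10:52 setup.py          
drwxr-xr-x  1 user group     3618 Jun  4 10:38 src/              
$ cat data.txt                                                   
key0 = value50                                                   
key1 = value44                                                   
key2 = value26                                                   
key3 = value11                                                   
key4 = value57                                                   
$ uptime                                                         
 10:00  up 83 days                                               
$ ls                                                             
main.py  docs/  setup.py                                         
$ echo hello                                                     
hello                                                            
$ █                                                              
                                                                 
                                                                 
                                                                 
                                                                 
                                                                 
                                                                 
                                                                 
                                                                 
                                                                 
                                                                 
                                                                 
                                                                 
                                                                 
                                                                 


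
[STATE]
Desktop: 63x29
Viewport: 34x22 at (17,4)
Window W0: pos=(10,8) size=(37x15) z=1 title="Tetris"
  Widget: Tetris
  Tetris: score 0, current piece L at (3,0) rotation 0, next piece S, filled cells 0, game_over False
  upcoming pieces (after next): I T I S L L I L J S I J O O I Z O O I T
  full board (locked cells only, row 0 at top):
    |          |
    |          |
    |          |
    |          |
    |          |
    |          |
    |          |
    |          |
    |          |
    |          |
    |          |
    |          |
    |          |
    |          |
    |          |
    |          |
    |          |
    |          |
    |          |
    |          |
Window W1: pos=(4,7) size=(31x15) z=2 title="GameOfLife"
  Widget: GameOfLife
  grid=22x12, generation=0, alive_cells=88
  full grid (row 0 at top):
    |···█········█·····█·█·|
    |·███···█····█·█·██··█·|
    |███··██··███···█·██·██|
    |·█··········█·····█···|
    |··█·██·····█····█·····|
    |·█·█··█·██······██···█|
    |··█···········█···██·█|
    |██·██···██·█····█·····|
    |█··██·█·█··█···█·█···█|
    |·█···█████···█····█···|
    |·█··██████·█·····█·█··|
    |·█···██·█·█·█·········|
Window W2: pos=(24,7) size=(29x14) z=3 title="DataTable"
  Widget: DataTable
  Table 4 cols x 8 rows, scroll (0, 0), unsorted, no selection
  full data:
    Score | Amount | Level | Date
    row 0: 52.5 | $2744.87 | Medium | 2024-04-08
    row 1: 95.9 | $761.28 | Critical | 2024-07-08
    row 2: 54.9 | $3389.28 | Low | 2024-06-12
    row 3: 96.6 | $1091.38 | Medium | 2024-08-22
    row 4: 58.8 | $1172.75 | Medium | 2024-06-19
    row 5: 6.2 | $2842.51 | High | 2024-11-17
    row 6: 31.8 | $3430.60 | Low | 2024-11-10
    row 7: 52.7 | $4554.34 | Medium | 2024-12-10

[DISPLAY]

                                  
                                  
                                  
━━━━━━━┏━━━━━━━━━━━━━━━━━━━━━━━━━━
       ┃ DataTable                
───────┠──────────────────────────
       ┃Score│Amount  │Level   │Da
█·█·██·┃─────┼────────┼────────┼──
···█·██┃52.5 │$2744.87│Medium  │20
█·····█┃95.9 │$761.28 │Critical│20
····█··┃54.9 │$3389.28│Low     │20
····██·┃96.6 │$1091.38│Medium  │20
··█···█┃58.8 │$1172.75│Medium  │20
····█··┃6.2  │$2842.51│High    │20
···█·█·┃31.8 │$3430.60│Low     │20
·█····█┃52.7 │$4554.34│Medium  │20
·····█·┗━━━━━━━━━━━━━━━━━━━━━━━━━━
━━━━━━━━━━━━━━━━━┛           ┃    
━━━━━━━━━━━━━━━━━━━━━━━━━━━━━┛    
                                  
                                  
                                  


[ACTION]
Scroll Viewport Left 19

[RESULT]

                                  
                                  
                                  
    ┏━━━━━━━━━━━━━━━━━━━┏━━━━━━━━━
    ┃ GameOfLife        ┃ DataTabl
    ┠───────────────────┠─────────
    ┃Gen: 0             ┃Score│Amo
    ┃·███···█····█·█·██·┃─────┼───
    ┃███··██··███···█·██┃52.5 │$27
    ┃·█··········█·····█┃95.9 │$76
    ┃··█·██·····█····█··┃54.9 │$33
    ┃·█·█··█·██······██·┃96.6 │$10
    ┃··█···········█···█┃58.8 │$11
    ┃██·██···██·█····█··┃6.2  │$28
    ┃█··██·█·█··█···█·█·┃31.8 │$34
    ┃·█···█████···█····█┃52.7 │$45
    ┃·█··██████·█·····█·┗━━━━━━━━━
    ┗━━━━━━━━━━━━━━━━━━━━━━━━━━━━━
          ┗━━━━━━━━━━━━━━━━━━━━━━━
                                  
                                  
                                  


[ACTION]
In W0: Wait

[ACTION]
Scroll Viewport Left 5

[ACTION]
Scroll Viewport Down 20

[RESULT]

    ┏━━━━━━━━━━━━━━━━━━━┏━━━━━━━━━
    ┃ GameOfLife        ┃ DataTabl
    ┠───────────────────┠─────────
    ┃Gen: 0             ┃Score│Amo
    ┃·███···█····█·█·██·┃─────┼───
    ┃███··██··███···█·██┃52.5 │$27
    ┃·█··········█·····█┃95.9 │$76
    ┃··█·██·····█····█··┃54.9 │$33
    ┃·█·█··█·██······██·┃96.6 │$10
    ┃··█···········█···█┃58.8 │$11
    ┃██·██···██·█····█··┃6.2  │$28
    ┃█··██·█·█··█···█·█·┃31.8 │$34
    ┃·█···█████···█····█┃52.7 │$45
    ┃·█··██████·█·····█·┗━━━━━━━━━
    ┗━━━━━━━━━━━━━━━━━━━━━━━━━━━━━
          ┗━━━━━━━━━━━━━━━━━━━━━━━
                                  
                                  
                                  
                                  
                                  
                                  


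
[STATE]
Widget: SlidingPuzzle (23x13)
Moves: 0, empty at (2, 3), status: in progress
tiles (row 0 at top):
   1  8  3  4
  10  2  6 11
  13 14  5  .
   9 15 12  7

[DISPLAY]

┌────┬────┬────┬────┐  
│  1 │  8 │  3 │  4 │  
├────┼────┼────┼────┤  
│ 10 │  2 │  6 │ 11 │  
├────┼────┼────┼────┤  
│ 13 │ 14 │  5 │    │  
├────┼────┼────┼────┤  
│  9 │ 15 │ 12 │  7 │  
└────┴────┴────┴────┘  
Moves: 0               
                       
                       
                       


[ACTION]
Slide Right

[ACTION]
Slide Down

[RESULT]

┌────┬────┬────┬────┐  
│  1 │  8 │  3 │  4 │  
├────┼────┼────┼────┤  
│ 10 │  2 │    │ 11 │  
├────┼────┼────┼────┤  
│ 13 │ 14 │  6 │  5 │  
├────┼────┼────┼────┤  
│  9 │ 15 │ 12 │  7 │  
└────┴────┴────┴────┘  
Moves: 2               
                       
                       
                       


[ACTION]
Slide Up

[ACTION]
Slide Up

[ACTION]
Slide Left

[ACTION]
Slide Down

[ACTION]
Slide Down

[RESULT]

┌────┬────┬────┬────┐  
│  1 │  8 │  3 │  4 │  
├────┼────┼────┼────┤  
│ 10 │  2 │  6 │    │  
├────┼────┼────┼────┤  
│ 13 │ 14 │ 12 │ 11 │  
├────┼────┼────┼────┤  
│  9 │ 15 │  7 │  5 │  
└────┴────┴────┴────┘  
Moves: 7               
                       
                       
                       


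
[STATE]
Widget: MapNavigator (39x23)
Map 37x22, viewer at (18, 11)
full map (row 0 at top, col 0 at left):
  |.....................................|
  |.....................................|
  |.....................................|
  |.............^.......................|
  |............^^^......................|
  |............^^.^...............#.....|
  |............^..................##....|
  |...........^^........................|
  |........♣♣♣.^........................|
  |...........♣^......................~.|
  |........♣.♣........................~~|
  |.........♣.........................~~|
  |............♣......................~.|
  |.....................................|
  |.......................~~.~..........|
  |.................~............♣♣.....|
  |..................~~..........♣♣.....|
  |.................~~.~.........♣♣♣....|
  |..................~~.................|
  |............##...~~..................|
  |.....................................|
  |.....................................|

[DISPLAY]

 ..................................... 
 ..................................... 
 ..................................... 
 .............^....................... 
 ............^^^...................... 
 ............^^.^...............#..... 
 ............^..................##.... 
 ...........^^........................ 
 ........♣♣♣.^........................ 
 ...........♣^......................~. 
 ........♣.♣........................~~ 
 .........♣........@................~~ 
 ............♣......................~. 
 ..................................... 
 .......................~~.~.......... 
 .................~............♣♣..... 
 ..................~~..........♣♣..... 
 .................~~.~.........♣♣♣.... 
 ..................~~................. 
 ............##...~~.................. 
 ..................................... 
 ..................................... 
                                       


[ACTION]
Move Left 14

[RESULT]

               ........................
               ........................
               ........................
               .............^..........
               ............^^^.........
               ............^^.^........
               ............^...........
               ...........^^...........
               ........♣♣♣.^...........
               ...........♣^...........
               ........♣.♣.............
               ....@....♣..............
               ............♣...........
               ........................
               .......................~
               .................~......
               ..................~~....
               .................~~.~...
               ..................~~....
               ............##...~~.....
               ........................
               ........................
                                       


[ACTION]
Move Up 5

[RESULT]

                                       
                                       
                                       
                                       
                                       
               ........................
               ........................
               ........................
               .............^..........
               ............^^^.........
               ............^^.^........
               ....@.......^...........
               ...........^^...........
               ........♣♣♣.^...........
               ...........♣^...........
               ........♣.♣.............
               .........♣..............
               ............♣...........
               ........................
               .......................~
               .................~......
               ..................~~....
               .................~~.~...


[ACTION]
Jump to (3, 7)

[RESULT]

                                       
                                       
                                       
                                       
                .......................
                .......................
                .......................
                .............^.........
                ............^^^........
                ............^^.^.......
                ............^..........
                ...@.......^^..........
                ........♣♣♣.^..........
                ...........♣^..........
                ........♣.♣............
                .........♣.............
                ............♣..........
                .......................
                .......................
                .................~.....
                ..................~~...
                .................~~.~..
                ..................~~...


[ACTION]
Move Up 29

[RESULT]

                                       
                                       
                                       
                                       
                                       
                                       
                                       
                                       
                                       
                                       
                                       
                ...@...................
                .......................
                .......................
                .............^.........
                ............^^^........
                ............^^.^.......
                ............^..........
                ...........^^..........
                ........♣♣♣.^..........
                ...........♣^..........
                ........♣.♣............
                .........♣.............


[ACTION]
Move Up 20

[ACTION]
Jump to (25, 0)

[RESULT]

                                       
                                       
                                       
                                       
                                       
                                       
                                       
                                       
                                       
                                       
                                       
...................@...........        
...............................        
...............................        
.......^.......................        
......^^^......................        
......^^.^...............#.....        
......^..................##....        
.....^^........................        
..♣♣♣.^........................        
.....♣^......................~.        
..♣.♣........................~~        
...♣.........................~~        
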